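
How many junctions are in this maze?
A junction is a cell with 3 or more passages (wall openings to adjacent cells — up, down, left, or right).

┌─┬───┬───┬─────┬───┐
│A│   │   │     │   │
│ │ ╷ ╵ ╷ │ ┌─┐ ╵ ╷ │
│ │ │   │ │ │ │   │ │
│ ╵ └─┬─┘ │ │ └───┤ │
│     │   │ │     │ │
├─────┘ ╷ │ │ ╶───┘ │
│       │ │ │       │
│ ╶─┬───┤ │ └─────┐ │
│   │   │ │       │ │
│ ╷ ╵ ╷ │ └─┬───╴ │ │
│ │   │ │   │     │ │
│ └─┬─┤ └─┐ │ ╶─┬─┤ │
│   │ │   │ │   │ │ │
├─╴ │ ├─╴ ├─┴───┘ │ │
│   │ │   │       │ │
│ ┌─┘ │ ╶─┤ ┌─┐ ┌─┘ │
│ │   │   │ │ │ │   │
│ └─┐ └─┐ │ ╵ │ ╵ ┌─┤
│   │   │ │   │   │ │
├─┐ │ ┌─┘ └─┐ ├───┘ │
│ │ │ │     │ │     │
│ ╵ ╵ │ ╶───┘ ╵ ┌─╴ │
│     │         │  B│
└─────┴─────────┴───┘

Checking each cell for number of passages:

Junctions found (3+ passages):
  (2, 1): 3 passages
  (2, 4): 3 passages
  (2, 6): 3 passages
  (3, 9): 3 passages
  (4, 0): 3 passages
  (7, 7): 3 passages
  (8, 2): 3 passages
  (9, 2): 3 passages
  (9, 6): 3 passages
  (10, 4): 3 passages
  (10, 9): 3 passages
  (11, 1): 3 passages
  (11, 6): 3 passages
Total junctions: 13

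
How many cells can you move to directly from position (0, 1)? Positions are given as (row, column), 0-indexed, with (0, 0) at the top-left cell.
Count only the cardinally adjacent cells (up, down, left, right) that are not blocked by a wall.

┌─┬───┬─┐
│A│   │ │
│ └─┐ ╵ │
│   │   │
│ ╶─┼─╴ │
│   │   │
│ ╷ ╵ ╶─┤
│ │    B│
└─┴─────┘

Checking passable neighbors of (0, 1):
Neighbors: (0, 2)
Count: 1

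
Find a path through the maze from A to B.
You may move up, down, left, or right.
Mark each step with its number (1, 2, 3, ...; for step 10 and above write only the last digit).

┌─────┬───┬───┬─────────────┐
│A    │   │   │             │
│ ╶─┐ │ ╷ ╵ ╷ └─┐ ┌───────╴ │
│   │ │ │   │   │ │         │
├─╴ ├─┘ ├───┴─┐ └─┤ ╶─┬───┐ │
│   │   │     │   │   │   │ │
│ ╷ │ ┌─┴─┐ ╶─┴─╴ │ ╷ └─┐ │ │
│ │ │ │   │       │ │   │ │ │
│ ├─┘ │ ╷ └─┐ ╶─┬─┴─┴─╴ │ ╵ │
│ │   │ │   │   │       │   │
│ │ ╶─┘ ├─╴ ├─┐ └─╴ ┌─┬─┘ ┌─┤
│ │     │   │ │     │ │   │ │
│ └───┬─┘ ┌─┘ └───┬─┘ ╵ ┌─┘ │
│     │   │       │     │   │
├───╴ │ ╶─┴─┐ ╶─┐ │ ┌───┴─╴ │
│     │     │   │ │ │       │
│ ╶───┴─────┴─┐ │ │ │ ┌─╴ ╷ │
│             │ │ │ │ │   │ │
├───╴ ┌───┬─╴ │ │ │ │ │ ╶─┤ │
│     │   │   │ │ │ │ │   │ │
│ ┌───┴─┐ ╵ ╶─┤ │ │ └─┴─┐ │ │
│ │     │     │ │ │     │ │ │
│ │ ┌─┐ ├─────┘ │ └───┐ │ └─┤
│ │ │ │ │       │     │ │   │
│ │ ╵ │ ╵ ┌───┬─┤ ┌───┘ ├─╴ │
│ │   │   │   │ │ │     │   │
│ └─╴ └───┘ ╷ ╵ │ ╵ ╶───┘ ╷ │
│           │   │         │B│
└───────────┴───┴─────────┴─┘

Finding the shortest path through the maze:
Path length: 60 steps
Directions: down → right → down → left → down → down → down → down → right → right → down → left → left → down → right → right → down → left → left → down → down → down → down → right → right → up → left → up → up → right → right → down → down → right → up → right → right → right → up → up → up → up → left → up → right → right → down → down → down → down → down → down → down → right → right → right → right → up → right → down

Solution:

┌─────┬───┬───┬─────────────┐
│A    │   │   │             │
│ ╶─┐ │ ╷ ╵ ╷ └─┐ ┌───────╴ │
│1 2│ │ │   │   │ │         │
├─╴ ├─┘ ├───┴─┐ └─┤ ╶─┬───┐ │
│4 3│   │     │   │   │   │ │
│ ╷ │ ┌─┴─┐ ╶─┴─╴ │ ╷ └─┐ │ │
│5│ │ │   │       │ │   │ │ │
│ ├─┘ │ ╷ └─┐ ╶─┬─┴─┴─╴ │ ╵ │
│6│   │ │   │   │       │   │
│ │ ╶─┘ ├─╴ ├─┐ └─╴ ┌─┬─┘ ┌─┤
│7│     │   │ │     │ │   │ │
│ └───┬─┘ ┌─┘ └───┬─┘ ╵ ┌─┘ │
│8 9 0│   │  4 5 6│     │   │
├───╴ │ ╶─┴─┐ ╶─┐ │ ┌───┴─╴ │
│3 2 1│     │3 2│7│ │       │
│ ╶───┴─────┴─┐ │ │ │ ┌─╴ ╷ │
│4 5 6        │1│8│ │ │   │ │
├───╴ ┌───┬─╴ │ │ │ │ │ ╶─┤ │
│9 8 7│   │   │0│9│ │ │   │ │
│ ┌───┴─┐ ╵ ╶─┤ │ │ └─┴─┐ │ │
│0│9 0 1│     │9│0│     │ │ │
│ │ ┌─┐ ├─────┘ │ └───┐ │ └─┤
│1│8│ │2│5 6 7 8│1    │ │   │
│ │ ╵ │ ╵ ┌───┬─┤ ┌───┘ ├─╴ │
│2│7 6│3 4│   │ │2│     │8 9│
│ └─╴ └───┘ ╷ ╵ │ ╵ ╶───┘ ╷ │
│3 4 5      │   │3 4 5 6 7│B│
└───────────┴───┴─────────┴─┘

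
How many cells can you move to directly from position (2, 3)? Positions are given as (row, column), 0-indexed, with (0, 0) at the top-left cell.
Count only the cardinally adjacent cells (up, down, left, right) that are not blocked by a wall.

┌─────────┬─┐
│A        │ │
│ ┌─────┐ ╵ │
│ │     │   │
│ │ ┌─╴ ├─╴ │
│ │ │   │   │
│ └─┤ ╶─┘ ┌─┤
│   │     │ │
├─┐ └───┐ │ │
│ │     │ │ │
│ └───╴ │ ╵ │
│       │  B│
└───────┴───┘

Checking passable neighbors of (2, 3):
Neighbors: (1, 3), (2, 2)
Count: 2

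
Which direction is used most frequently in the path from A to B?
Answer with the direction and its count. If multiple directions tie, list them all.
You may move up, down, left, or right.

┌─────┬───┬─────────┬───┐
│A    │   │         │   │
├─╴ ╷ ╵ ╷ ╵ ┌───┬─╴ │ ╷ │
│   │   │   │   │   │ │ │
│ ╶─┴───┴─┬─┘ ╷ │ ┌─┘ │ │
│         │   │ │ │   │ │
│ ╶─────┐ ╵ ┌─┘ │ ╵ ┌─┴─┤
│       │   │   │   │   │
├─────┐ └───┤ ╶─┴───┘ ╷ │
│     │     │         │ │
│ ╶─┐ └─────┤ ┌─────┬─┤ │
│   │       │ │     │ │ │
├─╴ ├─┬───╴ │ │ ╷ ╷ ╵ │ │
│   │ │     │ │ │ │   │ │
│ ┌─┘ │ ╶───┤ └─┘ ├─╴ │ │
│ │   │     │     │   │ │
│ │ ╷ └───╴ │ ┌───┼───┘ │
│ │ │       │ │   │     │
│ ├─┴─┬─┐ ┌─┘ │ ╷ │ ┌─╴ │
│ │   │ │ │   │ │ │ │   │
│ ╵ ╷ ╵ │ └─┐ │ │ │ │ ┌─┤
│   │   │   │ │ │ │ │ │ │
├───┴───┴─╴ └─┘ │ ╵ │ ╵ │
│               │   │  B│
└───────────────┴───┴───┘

Directions: right, down, left, down, right, right, right, right, down, right, up, right, up, right, down, down, left, down, right, right, right, right, up, right, down, down, down, down, down, down, left, down, down, right
Counts: {'right': 14, 'down': 14, 'left': 3, 'up': 3}
Most common: down and right (tied at 14 times each)

Solution:

┌─────┬───┬─────────┬───┐
│A ↓  │   │         │   │
├─╴ ╷ ╵ ╷ ╵ ┌───┬─╴ │ ╷ │
│↓ ↲│   │   │↱ ↓│   │ │ │
│ ╶─┴───┴─┬─┘ ╷ │ ┌─┘ │ │
│↳ → → → ↓│↱ ↑│↓│ │   │ │
│ ╶─────┐ ╵ ┌─┘ │ ╵ ┌─┴─┤
│       │↳ ↑│↓ ↲│   │↱ ↓│
├─────┐ └───┤ ╶─┴───┘ ╷ │
│     │     │↳ → → → ↑│↓│
│ ╶─┐ └─────┤ ┌─────┬─┤ │
│   │       │ │     │ │↓│
├─╴ ├─┬───╴ │ │ ╷ ╷ ╵ │ │
│   │ │     │ │ │ │   │↓│
│ ┌─┘ │ ╶───┤ └─┘ ├─╴ │ │
│ │   │     │     │   │↓│
│ │ ╷ └───╴ │ ┌───┼───┘ │
│ │ │       │ │   │    ↓│
│ ├─┴─┬─┐ ┌─┘ │ ╷ │ ┌─╴ │
│ │   │ │ │   │ │ │ │↓ ↲│
│ ╵ ╷ ╵ │ └─┐ │ │ │ │ ┌─┤
│   │   │   │ │ │ │ │↓│ │
├───┴───┴─╴ └─┘ │ ╵ │ ╵ │
│               │   │↳ B│
└───────────────┴───┴───┘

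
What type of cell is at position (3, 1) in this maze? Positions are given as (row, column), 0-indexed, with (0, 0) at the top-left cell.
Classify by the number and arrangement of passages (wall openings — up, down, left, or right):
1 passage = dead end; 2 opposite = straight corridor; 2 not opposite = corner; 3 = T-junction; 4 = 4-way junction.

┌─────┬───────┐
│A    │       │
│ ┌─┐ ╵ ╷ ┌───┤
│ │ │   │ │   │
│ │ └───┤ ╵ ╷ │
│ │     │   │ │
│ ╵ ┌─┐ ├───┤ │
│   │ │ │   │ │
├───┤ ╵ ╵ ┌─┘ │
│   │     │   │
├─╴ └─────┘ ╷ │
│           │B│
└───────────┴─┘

Checking cell at (3, 1):
Number of passages: 2
Cell type: corner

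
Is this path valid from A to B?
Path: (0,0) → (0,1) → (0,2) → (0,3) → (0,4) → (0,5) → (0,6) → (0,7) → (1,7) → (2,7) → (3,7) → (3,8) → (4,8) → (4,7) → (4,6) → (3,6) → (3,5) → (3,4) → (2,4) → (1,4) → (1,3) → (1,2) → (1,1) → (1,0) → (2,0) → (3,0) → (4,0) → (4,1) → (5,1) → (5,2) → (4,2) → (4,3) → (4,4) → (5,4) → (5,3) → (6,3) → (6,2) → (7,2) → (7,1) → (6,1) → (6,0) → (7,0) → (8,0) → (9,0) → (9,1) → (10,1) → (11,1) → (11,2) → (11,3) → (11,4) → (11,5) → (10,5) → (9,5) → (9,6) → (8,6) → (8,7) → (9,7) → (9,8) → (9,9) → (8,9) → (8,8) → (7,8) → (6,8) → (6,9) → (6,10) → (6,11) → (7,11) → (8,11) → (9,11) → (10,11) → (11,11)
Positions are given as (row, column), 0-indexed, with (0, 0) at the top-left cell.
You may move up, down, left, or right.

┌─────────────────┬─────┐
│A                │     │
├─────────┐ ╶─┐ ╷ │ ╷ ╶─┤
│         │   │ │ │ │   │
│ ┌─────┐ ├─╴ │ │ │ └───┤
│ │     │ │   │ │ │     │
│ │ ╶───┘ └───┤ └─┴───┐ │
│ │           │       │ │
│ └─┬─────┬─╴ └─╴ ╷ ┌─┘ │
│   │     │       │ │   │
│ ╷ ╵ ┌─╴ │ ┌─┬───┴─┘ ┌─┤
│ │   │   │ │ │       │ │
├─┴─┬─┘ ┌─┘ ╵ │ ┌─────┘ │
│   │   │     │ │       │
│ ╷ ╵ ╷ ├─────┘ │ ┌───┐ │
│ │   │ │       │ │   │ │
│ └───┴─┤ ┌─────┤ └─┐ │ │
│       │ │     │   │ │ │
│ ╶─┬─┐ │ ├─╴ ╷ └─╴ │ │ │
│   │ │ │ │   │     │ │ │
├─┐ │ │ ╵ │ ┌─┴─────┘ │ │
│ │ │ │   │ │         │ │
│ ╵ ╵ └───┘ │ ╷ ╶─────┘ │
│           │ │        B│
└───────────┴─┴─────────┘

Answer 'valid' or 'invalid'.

Checking path validity:
Result: All consecutive moves are passable.

valid

Correct solution:

┌─────────────────┬─────┐
│A → → → → → → ↓  │     │
├─────────┐ ╶─┐ ╷ │ ╷ ╶─┤
│↓ ← ← ← ↰│   │↓│ │ │   │
│ ┌─────┐ ├─╴ │ │ │ └───┤
│↓│     │↑│   │↓│ │     │
│ │ ╶───┘ └───┤ └─┴───┐ │
│↓│      ↑ ← ↰│↳ ↓    │ │
│ └─┬─────┬─╴ └─╴ ╷ ┌─┘ │
│↳ ↓│↱ → ↓│  ↑ ← ↲│ │   │
│ ╷ ╵ ┌─╴ │ ┌─┬───┴─┘ ┌─┤
│ │↳ ↑│↓ ↲│ │ │       │ │
├─┴─┬─┘ ┌─┘ ╵ │ ┌─────┘ │
│↓ ↰│↓ ↲│     │ │↱ → → ↓│
│ ╷ ╵ ╷ ├─────┘ │ ┌───┐ │
│↓│↑ ↲│ │       │↑│   │↓│
│ └───┴─┤ ┌─────┤ └─┐ │ │
│↓      │ │  ↱ ↓│↑ ↰│ │↓│
│ ╶─┬─┐ │ ├─╴ ╷ └─╴ │ │ │
│↳ ↓│ │ │ │↱ ↑│↳ → ↑│ │↓│
├─┐ │ │ ╵ │ ┌─┴─────┘ │ │
│ │↓│ │   │↑│         │↓│
│ ╵ ╵ └───┘ │ ╷ ╶─────┘ │
│  ↳ → → → ↑│ │        B│
└───────────┴─┴─────────┘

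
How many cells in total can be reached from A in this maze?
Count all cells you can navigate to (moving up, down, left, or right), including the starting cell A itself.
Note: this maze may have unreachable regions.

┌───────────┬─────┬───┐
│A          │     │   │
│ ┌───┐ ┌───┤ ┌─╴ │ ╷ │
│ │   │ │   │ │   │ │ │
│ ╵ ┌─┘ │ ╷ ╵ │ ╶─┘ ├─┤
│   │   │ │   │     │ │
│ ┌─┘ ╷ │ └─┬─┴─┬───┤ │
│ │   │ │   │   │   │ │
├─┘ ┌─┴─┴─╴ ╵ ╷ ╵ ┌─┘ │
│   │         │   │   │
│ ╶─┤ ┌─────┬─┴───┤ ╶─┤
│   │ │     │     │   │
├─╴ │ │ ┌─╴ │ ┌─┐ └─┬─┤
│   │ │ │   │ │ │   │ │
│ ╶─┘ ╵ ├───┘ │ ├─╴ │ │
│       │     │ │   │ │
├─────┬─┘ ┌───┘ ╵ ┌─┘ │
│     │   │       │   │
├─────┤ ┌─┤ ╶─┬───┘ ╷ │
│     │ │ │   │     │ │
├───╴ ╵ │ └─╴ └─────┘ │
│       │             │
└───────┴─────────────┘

Using BFS/flood-fill to find all reachable cells from A:
Maze size: 11 × 11 = 121 total cells
54 cell(s) are walled off and cannot be reached from A.
Reachable cells: 67

Reachable region (· marks reachable cells):

┌───────────┬─────┬───┐
│A · · · · ·│· · ·│· ·│
│ ┌───┐ ┌───┤ ┌─╴ │ ╷ │
│·│· ·│·│· ·│·│· ·│·│·│
│ ╵ ┌─┘ │ ╷ ╵ │ ╶─┘ ├─┤
│· ·│· ·│·│· ·│· · ·│ │
│ ┌─┘ ╷ │ └─┬─┴─┬───┤ │
│·│· ·│·│· ·│· ·│· ·│ │
├─┘ ┌─┴─┴─╴ ╵ ╷ ╵ ┌─┘ │
│· ·│· · · · ·│· ·│   │
│ ╶─┤ ┌─────┬─┴───┤ ╶─┤
│· ·│·│· · ·│     │   │
├─╴ │ │ ┌─╴ │ ┌─┐ └─┬─┤
│· ·│·│·│· ·│ │ │   │ │
│ ╶─┘ ╵ ├───┘ │ ├─╴ │ │
│· · · ·│     │ │   │ │
├─────┬─┘ ┌───┘ ╵ ┌─┘ │
│     │   │       │   │
├─────┤ ┌─┤ ╶─┬───┘ ╷ │
│     │ │ │   │     │ │
├───╴ ╵ │ └─╴ └─────┘ │
│       │             │
└───────┴─────────────┘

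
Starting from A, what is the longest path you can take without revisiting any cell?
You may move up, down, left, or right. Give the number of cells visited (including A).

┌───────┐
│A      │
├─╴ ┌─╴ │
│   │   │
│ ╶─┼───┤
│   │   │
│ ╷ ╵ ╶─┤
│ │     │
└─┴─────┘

Finding longest simple path using DFS:
Start: (0, 0)
Longest path visits 10 cells
Path: A → right → down → left → down → right → down → right → up → right

Solution:

┌───────┐
│A ↓    │
├─╴ ┌─╴ │
│↓ ↲│   │
│ ╶─┼───┤
│↳ ↓│↱ B│
│ ╷ ╵ ╶─┤
│ │↳ ↑  │
└─┴─────┘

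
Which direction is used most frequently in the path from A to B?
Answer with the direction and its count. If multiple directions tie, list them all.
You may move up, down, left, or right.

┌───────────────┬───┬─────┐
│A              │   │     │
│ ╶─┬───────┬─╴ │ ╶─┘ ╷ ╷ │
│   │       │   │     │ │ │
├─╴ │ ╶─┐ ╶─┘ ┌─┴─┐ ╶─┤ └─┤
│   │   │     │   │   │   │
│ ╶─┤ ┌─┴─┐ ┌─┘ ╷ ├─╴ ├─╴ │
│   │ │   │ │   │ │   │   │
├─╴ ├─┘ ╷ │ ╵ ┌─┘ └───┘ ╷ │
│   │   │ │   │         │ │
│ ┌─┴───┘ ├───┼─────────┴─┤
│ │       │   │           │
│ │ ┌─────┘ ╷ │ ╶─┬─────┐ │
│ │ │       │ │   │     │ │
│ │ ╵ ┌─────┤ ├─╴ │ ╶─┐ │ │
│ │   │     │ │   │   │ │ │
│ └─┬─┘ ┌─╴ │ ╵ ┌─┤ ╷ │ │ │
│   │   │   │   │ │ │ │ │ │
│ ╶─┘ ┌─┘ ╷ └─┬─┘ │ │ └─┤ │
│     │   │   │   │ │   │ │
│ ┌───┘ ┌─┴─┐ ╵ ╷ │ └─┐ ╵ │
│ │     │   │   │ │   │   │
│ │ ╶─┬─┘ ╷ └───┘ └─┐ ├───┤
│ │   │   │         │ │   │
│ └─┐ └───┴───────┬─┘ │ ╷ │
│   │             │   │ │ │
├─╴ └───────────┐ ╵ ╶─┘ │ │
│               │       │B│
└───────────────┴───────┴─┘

Directions: down, right, down, left, down, right, down, left, down, down, down, down, down, right, right, up, right, up, right, right, down, left, down, left, down, left, left, down, right, down, right, right, right, right, right, right, down, right, right, right, up, up, right, down, down
Counts: {'down': 17, 'right': 18, 'left': 6, 'up': 4}
Most common: right (18 times)

Solution:

┌───────────────┬───┬─────┐
│A              │   │     │
│ ╶─┬───────┬─╴ │ ╶─┘ ╷ ╷ │
│↳ ↓│       │   │     │ │ │
├─╴ │ ╶─┐ ╶─┘ ┌─┴─┐ ╶─┤ └─┤
│↓ ↲│   │     │   │   │   │
│ ╶─┤ ┌─┴─┐ ┌─┘ ╷ ├─╴ ├─╴ │
│↳ ↓│ │   │ │   │ │   │   │
├─╴ ├─┘ ╷ │ ╵ ┌─┘ └───┘ ╷ │
│↓ ↲│   │ │   │         │ │
│ ┌─┴───┘ ├───┼─────────┴─┤
│↓│       │   │           │
│ │ ┌─────┘ ╷ │ ╶─┬─────┐ │
│↓│ │       │ │   │     │ │
│ │ ╵ ┌─────┤ ├─╴ │ ╶─┐ │ │
│↓│   │↱ → ↓│ │   │   │ │ │
│ └─┬─┘ ┌─╴ │ ╵ ┌─┤ ╷ │ │ │
│↓  │↱ ↑│↓ ↲│   │ │ │ │ │ │
│ ╶─┘ ┌─┘ ╷ └─┬─┘ │ │ └─┤ │
│↳ → ↑│↓ ↲│   │   │ │   │ │
│ ┌───┘ ┌─┴─┐ ╵ ╷ │ └─┐ ╵ │
│ │↓ ← ↲│   │   │ │   │   │
│ │ ╶─┬─┘ ╷ └───┘ └─┐ ├───┤
│ │↳ ↓│   │         │ │↱ ↓│
│ └─┐ └───┴───────┬─┘ │ ╷ │
│   │↳ → → → → → ↓│   │↑│↓│
├─╴ └───────────┐ ╵ ╶─┘ │ │
│               │↳ → → ↑│B│
└───────────────┴───────┴─┘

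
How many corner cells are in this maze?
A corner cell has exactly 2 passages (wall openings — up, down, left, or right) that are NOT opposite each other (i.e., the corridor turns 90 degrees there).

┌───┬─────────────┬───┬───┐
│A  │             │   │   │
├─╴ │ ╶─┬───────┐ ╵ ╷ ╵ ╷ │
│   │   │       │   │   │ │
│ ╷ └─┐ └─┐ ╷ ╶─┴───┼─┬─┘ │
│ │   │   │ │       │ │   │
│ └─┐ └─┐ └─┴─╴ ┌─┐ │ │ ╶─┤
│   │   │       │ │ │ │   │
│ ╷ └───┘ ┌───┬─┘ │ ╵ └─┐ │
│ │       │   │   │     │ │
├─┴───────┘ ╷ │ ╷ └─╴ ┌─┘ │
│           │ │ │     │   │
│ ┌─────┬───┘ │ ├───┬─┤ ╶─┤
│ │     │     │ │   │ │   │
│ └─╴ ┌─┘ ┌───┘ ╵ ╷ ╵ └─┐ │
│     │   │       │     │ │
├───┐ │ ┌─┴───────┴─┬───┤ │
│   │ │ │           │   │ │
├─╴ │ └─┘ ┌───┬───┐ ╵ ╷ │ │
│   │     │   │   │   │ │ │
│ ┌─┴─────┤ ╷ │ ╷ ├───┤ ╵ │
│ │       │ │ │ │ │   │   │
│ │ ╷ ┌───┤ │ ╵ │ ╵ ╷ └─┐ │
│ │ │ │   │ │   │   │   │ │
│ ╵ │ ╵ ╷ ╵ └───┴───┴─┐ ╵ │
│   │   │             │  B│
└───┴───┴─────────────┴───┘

Counting corner cells (2 non-opposite passages):
Total corners: 84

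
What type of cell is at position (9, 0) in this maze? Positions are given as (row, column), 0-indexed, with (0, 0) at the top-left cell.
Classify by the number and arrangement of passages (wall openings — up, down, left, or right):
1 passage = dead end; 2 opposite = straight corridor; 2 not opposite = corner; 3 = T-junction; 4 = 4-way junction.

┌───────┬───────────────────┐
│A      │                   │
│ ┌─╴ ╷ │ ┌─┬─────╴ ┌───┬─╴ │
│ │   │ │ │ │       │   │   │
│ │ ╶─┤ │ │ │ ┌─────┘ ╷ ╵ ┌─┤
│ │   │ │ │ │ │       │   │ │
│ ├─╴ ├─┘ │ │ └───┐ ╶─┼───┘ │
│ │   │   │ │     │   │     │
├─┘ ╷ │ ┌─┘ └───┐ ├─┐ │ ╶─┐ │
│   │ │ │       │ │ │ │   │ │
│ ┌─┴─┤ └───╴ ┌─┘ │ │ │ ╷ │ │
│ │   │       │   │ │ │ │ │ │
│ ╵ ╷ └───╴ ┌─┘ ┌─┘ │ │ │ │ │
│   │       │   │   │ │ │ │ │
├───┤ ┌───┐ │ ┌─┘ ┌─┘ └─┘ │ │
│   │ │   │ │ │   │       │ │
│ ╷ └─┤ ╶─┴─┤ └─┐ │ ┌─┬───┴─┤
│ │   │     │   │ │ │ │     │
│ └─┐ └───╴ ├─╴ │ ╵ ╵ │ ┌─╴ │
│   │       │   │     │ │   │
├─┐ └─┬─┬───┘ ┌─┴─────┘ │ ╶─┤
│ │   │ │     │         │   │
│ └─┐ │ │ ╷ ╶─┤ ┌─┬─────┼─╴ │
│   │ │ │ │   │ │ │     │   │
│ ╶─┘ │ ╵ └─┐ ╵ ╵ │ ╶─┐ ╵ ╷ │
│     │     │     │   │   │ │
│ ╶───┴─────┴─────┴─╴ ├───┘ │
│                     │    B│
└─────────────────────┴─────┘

Checking cell at (9, 0):
Number of passages: 2
Cell type: corner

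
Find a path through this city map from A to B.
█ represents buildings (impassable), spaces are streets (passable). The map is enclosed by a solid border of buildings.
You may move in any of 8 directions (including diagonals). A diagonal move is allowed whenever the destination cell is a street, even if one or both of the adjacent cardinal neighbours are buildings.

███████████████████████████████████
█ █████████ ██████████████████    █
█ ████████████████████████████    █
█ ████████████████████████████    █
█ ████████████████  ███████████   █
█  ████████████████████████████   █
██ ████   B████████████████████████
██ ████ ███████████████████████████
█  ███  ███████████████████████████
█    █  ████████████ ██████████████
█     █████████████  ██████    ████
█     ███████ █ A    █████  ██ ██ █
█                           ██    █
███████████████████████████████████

Finding the shortest path from A to B:
Movement: 8-directional
Path length: 18 steps
Directions: left → down-left → left → left → left → left → left → left → left → left → up-left → up → up-right → up → up-right → up-right → right → right

Solution:

███████████████████████████████████
█ █████████ ██████████████████    █
█ ████████████████████████████    █
█ ████████████████████████████    █
█ ████████████████  ███████████   █
█  ████████████████████████████   █
██ ████ →→B████████████████████████
██ ████↗███████████████████████████
█  ███↗ ███████████████████████████
█    █↑ ████████████ ██████████████
█    ↗█████████████  ██████    ████
█    ↑███████ █↙A    █████  ██ ██ █
█     ↖←←←←←←←←             ██    █
███████████████████████████████████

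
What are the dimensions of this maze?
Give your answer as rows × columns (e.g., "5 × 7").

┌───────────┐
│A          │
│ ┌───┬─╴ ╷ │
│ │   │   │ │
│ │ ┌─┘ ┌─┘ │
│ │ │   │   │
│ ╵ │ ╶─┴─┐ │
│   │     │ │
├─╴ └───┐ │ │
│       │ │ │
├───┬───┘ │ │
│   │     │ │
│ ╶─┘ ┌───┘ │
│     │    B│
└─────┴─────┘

Counting the maze dimensions:
Rows (vertical): 7
Columns (horizontal): 6
Dimensions: 7 × 6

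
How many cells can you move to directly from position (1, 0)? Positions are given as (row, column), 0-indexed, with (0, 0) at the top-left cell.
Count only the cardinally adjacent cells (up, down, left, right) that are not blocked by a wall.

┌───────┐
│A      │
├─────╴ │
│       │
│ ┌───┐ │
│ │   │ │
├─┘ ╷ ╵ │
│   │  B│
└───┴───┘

Checking passable neighbors of (1, 0):
Neighbors: (2, 0), (1, 1)
Count: 2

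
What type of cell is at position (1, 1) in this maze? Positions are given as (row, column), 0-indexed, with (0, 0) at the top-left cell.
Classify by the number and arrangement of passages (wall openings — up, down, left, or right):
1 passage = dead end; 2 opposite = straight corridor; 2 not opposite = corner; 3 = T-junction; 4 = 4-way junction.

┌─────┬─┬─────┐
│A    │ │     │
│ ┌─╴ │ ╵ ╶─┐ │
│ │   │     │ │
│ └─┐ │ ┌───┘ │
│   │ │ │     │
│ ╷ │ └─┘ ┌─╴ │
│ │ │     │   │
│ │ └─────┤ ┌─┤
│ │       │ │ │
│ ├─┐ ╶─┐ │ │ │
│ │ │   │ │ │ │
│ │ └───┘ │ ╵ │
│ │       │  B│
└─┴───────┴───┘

Checking cell at (1, 1):
Number of passages: 1
Cell type: dead end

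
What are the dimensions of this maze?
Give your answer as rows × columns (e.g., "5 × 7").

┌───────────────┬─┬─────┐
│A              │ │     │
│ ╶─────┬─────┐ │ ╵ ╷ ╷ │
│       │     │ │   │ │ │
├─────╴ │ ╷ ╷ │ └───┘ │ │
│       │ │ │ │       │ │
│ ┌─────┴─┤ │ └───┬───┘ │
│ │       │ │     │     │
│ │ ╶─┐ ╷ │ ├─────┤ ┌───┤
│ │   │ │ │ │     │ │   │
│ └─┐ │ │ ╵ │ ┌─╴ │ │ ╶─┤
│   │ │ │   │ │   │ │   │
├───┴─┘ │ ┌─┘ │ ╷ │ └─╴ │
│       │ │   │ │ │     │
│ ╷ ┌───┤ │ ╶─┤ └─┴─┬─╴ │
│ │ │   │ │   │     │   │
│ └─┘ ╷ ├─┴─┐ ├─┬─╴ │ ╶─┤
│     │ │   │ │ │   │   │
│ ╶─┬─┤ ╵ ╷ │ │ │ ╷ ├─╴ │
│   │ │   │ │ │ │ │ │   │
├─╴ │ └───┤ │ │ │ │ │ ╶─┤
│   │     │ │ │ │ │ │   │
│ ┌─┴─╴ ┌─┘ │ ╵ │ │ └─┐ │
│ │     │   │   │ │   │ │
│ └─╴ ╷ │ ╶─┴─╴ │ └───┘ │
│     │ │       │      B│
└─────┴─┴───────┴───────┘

Counting the maze dimensions:
Rows (vertical): 13
Columns (horizontal): 12
Dimensions: 13 × 12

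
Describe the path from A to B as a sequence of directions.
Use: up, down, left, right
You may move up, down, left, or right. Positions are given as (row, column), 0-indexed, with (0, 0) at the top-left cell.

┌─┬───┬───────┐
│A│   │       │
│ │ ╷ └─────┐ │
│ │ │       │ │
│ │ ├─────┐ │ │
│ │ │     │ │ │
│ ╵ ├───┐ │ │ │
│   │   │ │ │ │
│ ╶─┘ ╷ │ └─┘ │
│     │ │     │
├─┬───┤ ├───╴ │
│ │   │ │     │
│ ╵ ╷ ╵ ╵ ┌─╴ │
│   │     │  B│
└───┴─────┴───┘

Finding the path and converting it to directions:
Path through cells: (0,0) → (1,0) → (2,0) → (3,0) → (4,0) → (4,1) → (4,2) → (3,2) → (3,3) → (4,3) → (5,3) → (6,3) → (6,4) → (5,4) → (5,5) → (5,6) → (6,6)
Directions: down, down, down, down, right, right, up, right, down, down, down, right, up, right, right, down

Solution:

┌─┬───┬───────┐
│A│   │       │
│ │ ╷ └─────┐ │
│↓│ │       │ │
│ │ ├─────┐ │ │
│↓│ │     │ │ │
│ ╵ ├───┐ │ │ │
│↓  │↱ ↓│ │ │ │
│ ╶─┘ ╷ │ └─┘ │
│↳ → ↑│↓│     │
├─┬───┤ ├───╴ │
│ │   │↓│↱ → ↓│
│ ╵ ╷ ╵ ╵ ┌─╴ │
│   │  ↳ ↑│  B│
└───┴─────┴───┘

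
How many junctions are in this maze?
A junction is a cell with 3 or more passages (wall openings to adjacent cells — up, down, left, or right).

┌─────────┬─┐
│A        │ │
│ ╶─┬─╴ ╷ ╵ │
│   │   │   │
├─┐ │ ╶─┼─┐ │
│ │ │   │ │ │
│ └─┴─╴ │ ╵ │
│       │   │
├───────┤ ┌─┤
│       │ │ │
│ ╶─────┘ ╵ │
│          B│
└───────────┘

Checking each cell for number of passages:

Junctions found (3+ passages):
  (0, 3): 3 passages
  (1, 5): 3 passages
  (3, 4): 3 passages
  (5, 4): 3 passages
Total junctions: 4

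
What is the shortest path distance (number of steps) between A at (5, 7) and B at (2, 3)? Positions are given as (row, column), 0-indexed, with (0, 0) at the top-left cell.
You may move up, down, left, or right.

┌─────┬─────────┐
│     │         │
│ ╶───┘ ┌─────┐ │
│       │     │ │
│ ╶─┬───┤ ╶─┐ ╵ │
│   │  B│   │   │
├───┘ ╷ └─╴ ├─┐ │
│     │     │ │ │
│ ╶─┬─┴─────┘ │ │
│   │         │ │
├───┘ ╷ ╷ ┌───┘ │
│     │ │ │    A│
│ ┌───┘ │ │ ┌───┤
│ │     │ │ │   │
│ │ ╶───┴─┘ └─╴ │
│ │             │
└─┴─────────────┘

Finding path from (5, 7) to (2, 3):
Path: (5,7) → (4,7) → (3,7) → (2,7) → (2,6) → (1,6) → (1,5) → (1,4) → (2,4) → (2,5) → (3,5) → (3,4) → (3,3) → (2,3)
Distance: 13 steps

Solution:

┌─────┬─────────┐
│     │         │
│ ╶───┘ ┌─────┐ │
│       │↓ ← ↰│ │
│ ╶─┬───┤ ╶─┐ ╵ │
│   │  B│↳ ↓│↑ ↰│
├───┘ ╷ └─╴ ├─┐ │
│     │↑ ← ↲│ │↑│
│ ╶─┬─┴─────┘ │ │
│   │         │↑│
├───┘ ╷ ╷ ┌───┘ │
│     │ │ │    A│
│ ┌───┘ │ │ ┌───┤
│ │     │ │ │   │
│ │ ╶───┴─┘ └─╴ │
│ │             │
└─┴─────────────┘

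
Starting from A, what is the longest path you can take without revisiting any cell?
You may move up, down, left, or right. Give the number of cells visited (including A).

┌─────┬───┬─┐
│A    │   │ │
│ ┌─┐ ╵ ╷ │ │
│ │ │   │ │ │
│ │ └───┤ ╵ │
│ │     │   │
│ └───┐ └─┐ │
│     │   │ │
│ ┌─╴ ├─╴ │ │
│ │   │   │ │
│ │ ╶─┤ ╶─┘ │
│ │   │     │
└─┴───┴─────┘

Finding longest simple path using DFS:
Start: (0, 0)
Longest path visits 23 cells
Path: A → right → right → down → right → up → right → down → down → right → down → down → down → left → left → up → right → up → left → up → left → left → up

Solution:

┌─────┬───┬─┐
│A → ↓│↱ ↓│ │
│ ┌─┐ ╵ ╷ │ │
│ │B│↳ ↑│↓│ │
│ │ └───┤ ╵ │
│ │↑ ← ↰│↳ ↓│
│ └───┐ └─┐ │
│     │↑ ↰│↓│
│ ┌─╴ ├─╴ │ │
│ │   │↱ ↑│↓│
│ │ ╶─┤ ╶─┘ │
│ │   │↑ ← ↲│
└─┴───┴─────┘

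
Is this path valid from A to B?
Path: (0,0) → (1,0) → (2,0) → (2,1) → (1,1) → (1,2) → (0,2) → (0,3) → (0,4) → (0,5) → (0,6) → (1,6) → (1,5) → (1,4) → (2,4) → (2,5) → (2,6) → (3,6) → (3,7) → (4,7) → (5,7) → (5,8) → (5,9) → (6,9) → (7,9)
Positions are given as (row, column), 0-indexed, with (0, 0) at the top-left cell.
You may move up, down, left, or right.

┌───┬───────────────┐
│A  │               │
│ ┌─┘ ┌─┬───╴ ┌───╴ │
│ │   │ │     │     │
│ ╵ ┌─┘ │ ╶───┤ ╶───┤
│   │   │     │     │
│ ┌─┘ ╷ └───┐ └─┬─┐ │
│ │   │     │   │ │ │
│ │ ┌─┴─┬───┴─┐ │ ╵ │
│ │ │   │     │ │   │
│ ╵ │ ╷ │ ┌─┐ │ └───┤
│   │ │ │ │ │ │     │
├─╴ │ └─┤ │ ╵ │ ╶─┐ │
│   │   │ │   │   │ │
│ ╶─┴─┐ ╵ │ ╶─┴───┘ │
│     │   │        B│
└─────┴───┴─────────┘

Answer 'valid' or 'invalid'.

Checking path validity:
Result: All consecutive moves are passable.

valid

Correct solution:

┌───┬───────────────┐
│A  │↱ → → → ↓      │
│ ┌─┘ ┌─┬───╴ ┌───╴ │
│↓│↱ ↑│ │↓ ← ↲│     │
│ ╵ ┌─┘ │ ╶───┤ ╶───┤
│↳ ↑│   │↳ → ↓│     │
│ ┌─┘ ╷ └───┐ └─┬─┐ │
│ │   │     │↳ ↓│ │ │
│ │ ┌─┴─┬───┴─┐ │ ╵ │
│ │ │   │     │↓│   │
│ ╵ │ ╷ │ ┌─┐ │ └───┤
│   │ │ │ │ │ │↳ → ↓│
├─╴ │ └─┤ │ ╵ │ ╶─┐ │
│   │   │ │   │   │↓│
│ ╶─┴─┐ ╵ │ ╶─┴───┘ │
│     │   │        B│
└─────┴───┴─────────┘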